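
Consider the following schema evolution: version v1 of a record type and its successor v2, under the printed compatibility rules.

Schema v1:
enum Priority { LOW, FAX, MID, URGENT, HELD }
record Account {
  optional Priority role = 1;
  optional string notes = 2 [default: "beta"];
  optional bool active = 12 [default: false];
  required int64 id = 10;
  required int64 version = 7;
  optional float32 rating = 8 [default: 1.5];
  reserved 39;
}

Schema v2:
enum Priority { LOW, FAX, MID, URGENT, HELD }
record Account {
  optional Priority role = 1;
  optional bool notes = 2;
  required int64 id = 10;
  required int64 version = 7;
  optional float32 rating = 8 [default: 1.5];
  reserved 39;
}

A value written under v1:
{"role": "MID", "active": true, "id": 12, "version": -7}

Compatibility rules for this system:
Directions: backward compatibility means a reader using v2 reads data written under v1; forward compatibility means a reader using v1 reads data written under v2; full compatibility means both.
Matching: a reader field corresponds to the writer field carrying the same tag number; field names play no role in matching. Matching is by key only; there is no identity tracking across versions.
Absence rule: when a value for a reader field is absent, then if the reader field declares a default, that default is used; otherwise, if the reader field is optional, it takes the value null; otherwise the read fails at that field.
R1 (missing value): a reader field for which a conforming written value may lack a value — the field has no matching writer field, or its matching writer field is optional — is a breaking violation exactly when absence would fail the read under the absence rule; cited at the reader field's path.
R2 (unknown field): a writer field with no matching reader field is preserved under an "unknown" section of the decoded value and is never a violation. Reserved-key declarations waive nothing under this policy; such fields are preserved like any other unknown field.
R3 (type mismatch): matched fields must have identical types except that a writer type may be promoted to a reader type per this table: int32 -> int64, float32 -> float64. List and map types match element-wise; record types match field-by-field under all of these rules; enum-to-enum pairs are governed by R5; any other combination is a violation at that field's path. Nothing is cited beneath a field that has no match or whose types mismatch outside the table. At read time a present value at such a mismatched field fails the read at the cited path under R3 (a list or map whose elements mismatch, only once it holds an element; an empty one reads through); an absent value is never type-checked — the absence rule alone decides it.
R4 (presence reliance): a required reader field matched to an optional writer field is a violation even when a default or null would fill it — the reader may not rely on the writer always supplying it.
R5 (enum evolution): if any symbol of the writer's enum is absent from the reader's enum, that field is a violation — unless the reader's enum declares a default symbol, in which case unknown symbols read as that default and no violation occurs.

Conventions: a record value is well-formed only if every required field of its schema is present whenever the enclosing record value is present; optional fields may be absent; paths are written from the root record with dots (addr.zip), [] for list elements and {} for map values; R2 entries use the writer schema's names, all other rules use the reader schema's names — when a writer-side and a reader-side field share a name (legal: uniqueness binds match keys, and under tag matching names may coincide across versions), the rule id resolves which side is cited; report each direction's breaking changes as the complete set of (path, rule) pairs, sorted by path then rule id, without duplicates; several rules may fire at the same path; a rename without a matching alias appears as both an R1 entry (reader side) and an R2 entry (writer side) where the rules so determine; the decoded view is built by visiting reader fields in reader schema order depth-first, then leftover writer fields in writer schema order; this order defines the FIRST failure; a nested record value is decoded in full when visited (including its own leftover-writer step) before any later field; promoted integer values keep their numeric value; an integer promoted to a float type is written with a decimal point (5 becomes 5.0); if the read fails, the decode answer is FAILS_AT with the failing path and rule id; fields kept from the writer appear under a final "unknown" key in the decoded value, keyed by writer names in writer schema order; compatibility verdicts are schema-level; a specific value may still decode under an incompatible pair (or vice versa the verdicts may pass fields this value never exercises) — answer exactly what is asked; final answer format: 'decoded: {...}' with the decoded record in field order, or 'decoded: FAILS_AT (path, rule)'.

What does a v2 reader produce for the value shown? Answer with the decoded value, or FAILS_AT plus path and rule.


the writer's type comes first in each Account pair
decode (reader v2):
  role := "MID"
  notes := null (absent, optional -> null)
  id := 12
  version := -7
  rating := 1.5 (absent -> default)
  writer active: kept under "unknown"
  => decoded: {"role": "MID", "notes": null, "id": 12, "version": -7, "rating": 1.5, "unknown": {"active": true}}

decoded: {"role": "MID", "notes": null, "id": 12, "version": -7, "rating": 1.5, "unknown": {"active": true}}


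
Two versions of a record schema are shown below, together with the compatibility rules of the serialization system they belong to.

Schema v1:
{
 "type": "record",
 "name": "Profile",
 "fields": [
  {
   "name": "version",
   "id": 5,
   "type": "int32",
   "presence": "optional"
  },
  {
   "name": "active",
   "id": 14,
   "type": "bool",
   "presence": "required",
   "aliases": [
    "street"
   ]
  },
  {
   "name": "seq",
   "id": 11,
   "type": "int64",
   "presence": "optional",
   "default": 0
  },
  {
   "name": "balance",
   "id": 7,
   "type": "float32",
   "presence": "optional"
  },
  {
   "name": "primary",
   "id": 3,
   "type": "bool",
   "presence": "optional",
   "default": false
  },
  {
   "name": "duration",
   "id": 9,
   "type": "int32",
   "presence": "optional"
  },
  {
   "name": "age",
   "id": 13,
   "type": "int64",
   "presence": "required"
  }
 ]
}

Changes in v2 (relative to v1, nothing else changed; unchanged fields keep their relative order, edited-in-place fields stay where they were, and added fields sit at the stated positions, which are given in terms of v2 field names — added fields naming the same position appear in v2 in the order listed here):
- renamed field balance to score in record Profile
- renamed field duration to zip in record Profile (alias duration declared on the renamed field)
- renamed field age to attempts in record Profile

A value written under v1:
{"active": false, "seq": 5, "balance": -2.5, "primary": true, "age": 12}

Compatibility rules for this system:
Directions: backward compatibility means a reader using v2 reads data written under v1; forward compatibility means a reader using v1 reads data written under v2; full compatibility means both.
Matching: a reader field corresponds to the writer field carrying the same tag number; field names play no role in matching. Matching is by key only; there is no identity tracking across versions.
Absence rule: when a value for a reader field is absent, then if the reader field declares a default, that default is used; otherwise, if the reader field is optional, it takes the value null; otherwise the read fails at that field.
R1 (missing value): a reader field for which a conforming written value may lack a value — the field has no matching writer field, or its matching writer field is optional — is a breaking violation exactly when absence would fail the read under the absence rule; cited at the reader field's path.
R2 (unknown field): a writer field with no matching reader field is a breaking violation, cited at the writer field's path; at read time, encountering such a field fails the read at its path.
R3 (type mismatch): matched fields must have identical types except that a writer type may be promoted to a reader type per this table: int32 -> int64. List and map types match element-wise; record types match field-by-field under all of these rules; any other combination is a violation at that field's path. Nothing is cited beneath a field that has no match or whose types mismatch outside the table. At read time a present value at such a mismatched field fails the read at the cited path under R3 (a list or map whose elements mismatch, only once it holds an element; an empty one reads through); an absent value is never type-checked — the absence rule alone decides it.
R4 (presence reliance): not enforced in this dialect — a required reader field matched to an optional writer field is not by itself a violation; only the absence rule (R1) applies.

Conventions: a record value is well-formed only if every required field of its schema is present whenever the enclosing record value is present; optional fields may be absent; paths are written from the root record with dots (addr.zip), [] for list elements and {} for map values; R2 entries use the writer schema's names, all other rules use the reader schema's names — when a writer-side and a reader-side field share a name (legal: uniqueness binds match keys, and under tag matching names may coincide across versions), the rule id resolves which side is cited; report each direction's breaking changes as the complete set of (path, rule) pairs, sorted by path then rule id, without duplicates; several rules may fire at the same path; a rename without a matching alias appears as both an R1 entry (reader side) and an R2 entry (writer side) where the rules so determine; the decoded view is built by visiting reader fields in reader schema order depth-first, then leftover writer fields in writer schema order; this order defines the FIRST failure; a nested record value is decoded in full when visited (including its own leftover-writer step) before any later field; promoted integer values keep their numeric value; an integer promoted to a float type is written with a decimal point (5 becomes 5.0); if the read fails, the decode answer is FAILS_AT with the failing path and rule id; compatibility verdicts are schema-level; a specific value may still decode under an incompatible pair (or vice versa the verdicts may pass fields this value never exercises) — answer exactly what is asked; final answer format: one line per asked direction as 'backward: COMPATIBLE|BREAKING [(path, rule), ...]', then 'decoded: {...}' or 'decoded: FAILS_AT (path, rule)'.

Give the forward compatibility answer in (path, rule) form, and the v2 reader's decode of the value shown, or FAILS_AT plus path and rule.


the writer's type comes first in each Profile pair
forward on Profile — v1 reading data written by v2:
  int32 -> int32, writer optional: version aligns to version
  bool -> bool, writer required: active aligns to active
  int64 -> int64, writer optional: seq aligns to seq
  float32 -> float32, writer optional: balance aligns to score
  bool -> bool, writer optional: primary aligns to primary
  int32 -> int32, writer optional: duration aligns to zip
  int64 -> int64, writer required: age aligns to attempts
  nothing fires on Profile: forward is COMPATIBLE
migrating the Profile value to v2:
  version := null (absent, optional -> null)
  active := false
  seq := 5
  score := -2.5 (from writer balance)
  primary := true
  zip := null (absent, optional -> null)
  attempts := 12 (from writer age)
  => decoded: {"version": null, "active": false, "seq": 5, "score": -2.5, "primary": true, "zip": null, "attempts": 12}

forward: COMPATIBLE []; decoded: {"version": null, "active": false, "seq": 5, "score": -2.5, "primary": true, "zip": null, "attempts": 12}


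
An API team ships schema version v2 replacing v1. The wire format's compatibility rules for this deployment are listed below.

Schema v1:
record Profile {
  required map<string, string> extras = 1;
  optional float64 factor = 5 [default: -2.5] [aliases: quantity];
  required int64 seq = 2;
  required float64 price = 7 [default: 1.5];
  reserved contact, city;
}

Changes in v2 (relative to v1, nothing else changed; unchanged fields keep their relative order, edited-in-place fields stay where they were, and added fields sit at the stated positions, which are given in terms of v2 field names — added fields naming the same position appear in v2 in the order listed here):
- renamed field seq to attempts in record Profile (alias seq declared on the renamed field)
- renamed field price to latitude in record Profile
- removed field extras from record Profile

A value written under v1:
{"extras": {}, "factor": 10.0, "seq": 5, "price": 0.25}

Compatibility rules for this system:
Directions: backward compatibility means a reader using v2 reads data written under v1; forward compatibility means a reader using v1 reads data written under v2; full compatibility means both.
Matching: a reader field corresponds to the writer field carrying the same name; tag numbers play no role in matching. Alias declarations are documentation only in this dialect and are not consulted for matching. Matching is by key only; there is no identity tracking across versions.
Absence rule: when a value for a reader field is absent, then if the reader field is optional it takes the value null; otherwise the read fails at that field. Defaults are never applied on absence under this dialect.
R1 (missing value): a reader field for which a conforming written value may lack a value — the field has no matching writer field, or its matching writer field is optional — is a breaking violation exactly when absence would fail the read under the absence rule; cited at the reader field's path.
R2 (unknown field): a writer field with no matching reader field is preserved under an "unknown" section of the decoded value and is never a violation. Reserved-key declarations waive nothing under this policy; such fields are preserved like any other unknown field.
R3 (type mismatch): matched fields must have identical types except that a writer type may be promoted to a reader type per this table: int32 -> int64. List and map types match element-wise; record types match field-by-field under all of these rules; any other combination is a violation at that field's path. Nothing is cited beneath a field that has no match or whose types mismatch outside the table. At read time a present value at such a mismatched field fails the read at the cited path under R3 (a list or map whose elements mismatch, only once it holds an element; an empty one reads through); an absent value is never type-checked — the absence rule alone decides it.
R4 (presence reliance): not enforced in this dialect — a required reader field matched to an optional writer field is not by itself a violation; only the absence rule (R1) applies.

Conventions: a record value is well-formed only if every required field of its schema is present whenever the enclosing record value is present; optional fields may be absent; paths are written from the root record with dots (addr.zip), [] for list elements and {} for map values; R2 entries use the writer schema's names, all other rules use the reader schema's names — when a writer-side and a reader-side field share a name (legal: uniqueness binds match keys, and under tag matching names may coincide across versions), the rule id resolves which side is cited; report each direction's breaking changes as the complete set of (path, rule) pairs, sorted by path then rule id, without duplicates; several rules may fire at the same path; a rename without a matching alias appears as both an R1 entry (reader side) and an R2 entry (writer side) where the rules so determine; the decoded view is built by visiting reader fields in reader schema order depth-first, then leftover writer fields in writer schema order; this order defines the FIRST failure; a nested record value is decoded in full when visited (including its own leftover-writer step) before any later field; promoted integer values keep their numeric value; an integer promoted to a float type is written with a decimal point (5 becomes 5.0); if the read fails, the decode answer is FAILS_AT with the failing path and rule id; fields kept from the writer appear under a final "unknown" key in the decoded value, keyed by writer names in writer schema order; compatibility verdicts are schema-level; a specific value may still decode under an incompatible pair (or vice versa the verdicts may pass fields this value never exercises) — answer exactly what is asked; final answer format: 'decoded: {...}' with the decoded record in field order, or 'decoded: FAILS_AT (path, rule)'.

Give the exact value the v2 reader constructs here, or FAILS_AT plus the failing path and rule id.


decoded: FAILS_AT (attempts, R1)

the writer's type comes first in each Profile pair
migrating the Profile value to v2:
  factor := 10.0
  read fails at attempts under R1 (no fill)
  => FAILS_AT (attempts, R1)
remaining Profile differences; none change what is asked:
  renamed field price to latitude in record Profile -> a verdict-level change on Profile — the shown value reads the same
  removed field extras from record Profile -> a verdict-level change on Profile — the shown value reads the same


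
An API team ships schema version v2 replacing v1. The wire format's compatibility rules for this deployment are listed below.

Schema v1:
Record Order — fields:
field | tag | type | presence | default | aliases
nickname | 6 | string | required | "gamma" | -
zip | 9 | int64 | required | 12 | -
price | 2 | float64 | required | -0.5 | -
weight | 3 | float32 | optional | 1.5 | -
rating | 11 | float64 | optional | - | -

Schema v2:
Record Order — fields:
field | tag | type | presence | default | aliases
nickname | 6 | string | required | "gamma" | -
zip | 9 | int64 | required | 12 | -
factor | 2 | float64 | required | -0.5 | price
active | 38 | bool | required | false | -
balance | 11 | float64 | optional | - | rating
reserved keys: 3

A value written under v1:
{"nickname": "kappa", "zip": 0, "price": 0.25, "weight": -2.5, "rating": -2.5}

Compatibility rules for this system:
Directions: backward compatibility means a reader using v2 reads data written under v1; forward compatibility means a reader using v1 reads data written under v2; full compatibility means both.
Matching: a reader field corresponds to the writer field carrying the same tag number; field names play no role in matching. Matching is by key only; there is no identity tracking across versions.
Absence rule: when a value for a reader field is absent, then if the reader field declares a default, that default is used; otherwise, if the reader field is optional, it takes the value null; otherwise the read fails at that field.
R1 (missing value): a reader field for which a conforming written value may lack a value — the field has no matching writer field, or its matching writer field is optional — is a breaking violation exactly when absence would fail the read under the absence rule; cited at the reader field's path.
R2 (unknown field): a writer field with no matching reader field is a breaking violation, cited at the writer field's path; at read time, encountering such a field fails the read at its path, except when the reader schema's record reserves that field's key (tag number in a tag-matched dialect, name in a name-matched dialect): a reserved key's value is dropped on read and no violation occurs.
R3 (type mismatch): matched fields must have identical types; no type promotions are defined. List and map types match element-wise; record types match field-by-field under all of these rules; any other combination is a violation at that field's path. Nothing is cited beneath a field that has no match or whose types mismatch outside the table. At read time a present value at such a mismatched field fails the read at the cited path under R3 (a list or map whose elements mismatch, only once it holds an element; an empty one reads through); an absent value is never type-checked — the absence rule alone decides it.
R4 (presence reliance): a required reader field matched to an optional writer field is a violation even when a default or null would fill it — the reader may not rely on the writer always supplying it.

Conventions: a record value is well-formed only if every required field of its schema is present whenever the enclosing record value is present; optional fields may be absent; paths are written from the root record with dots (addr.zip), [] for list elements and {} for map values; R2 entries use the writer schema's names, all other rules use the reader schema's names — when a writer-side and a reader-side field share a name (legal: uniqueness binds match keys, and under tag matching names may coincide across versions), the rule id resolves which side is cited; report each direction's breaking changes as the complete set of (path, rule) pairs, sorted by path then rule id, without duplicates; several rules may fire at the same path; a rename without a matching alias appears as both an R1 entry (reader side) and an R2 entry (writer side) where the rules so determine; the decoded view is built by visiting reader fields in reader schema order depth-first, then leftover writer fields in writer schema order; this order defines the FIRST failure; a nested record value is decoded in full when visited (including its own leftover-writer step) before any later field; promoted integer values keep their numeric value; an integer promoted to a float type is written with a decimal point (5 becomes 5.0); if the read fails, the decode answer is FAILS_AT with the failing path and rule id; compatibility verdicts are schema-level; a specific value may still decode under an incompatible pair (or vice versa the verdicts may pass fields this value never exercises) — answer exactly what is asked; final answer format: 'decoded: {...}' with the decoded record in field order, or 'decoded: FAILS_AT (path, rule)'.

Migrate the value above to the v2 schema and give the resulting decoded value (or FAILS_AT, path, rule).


decoded: {"nickname": "kappa", "zip": 0, "factor": 0.25, "active": false, "balance": -2.5}

the writer's type comes first in each Order pair
decode (reader v2):
  nickname := "kappa"
  zip := 0
  factor := 0.25 (from writer price)
  active := false (no value, default fills)
  balance := -2.5 (from writer rating)
  writer weight: reserved -> dropped
  => decoded: {"nickname": "kappa", "zip": 0, "factor": 0.25, "active": false, "balance": -2.5}


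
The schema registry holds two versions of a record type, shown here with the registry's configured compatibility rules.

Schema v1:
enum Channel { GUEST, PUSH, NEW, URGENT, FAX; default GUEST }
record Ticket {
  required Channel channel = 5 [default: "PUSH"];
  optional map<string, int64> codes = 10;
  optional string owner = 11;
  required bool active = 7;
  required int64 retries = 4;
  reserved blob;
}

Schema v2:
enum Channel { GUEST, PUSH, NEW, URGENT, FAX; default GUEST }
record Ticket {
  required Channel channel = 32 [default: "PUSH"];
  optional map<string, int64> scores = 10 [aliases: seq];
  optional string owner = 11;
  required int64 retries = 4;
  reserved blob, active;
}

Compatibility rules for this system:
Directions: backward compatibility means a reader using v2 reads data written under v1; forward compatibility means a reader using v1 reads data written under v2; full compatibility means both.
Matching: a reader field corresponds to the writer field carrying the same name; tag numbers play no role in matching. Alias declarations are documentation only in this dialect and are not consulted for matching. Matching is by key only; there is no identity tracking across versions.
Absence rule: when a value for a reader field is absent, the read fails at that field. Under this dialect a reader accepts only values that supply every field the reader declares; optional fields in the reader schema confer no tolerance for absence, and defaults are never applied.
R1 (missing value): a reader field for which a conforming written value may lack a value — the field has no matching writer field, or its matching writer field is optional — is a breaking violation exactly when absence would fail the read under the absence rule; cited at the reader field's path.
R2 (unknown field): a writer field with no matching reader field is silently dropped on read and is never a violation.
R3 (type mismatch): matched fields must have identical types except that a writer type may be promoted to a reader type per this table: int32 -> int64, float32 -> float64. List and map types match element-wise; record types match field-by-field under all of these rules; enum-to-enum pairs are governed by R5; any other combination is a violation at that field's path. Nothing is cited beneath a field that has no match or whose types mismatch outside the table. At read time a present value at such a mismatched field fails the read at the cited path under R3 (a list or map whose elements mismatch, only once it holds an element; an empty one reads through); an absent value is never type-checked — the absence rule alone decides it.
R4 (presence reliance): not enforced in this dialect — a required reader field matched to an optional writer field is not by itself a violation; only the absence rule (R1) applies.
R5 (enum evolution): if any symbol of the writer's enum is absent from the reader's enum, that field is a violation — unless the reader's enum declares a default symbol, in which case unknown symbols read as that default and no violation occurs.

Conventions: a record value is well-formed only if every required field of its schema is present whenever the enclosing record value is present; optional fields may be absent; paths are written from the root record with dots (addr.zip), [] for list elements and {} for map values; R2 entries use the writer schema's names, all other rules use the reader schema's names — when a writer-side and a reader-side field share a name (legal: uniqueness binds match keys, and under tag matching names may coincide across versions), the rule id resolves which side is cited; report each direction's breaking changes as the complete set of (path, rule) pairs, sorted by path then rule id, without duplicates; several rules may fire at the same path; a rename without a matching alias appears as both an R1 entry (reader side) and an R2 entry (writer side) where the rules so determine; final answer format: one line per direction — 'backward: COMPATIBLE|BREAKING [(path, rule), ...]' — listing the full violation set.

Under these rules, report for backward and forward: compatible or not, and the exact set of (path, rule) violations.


the writer's type comes first in each Ticket pair
backward pass over Ticket, reader schema v2, writer schema v1:
  channel: paired with writer channel (Channel -> Channel; writer required)
  scores: no writer-side match
  owner: paired with writer owner (string -> string; writer optional)
  retries: paired with writer retries (int64 -> int64; writer required)
  writer codes: unknown to reader
  writer active: unknown to reader
  R1 fires at owner
  R1 fires at scores
  => backward verdict for Ticket: BREAKING, 2 violation(s)
forward pass over Ticket, reader schema v1, writer schema v2:
  channel: paired with writer channel (Channel -> Channel; writer required)
  codes: no writer-side match
  owner: paired with writer owner (string -> string; writer optional)
  active: no writer-side match
  retries: paired with writer retries (int64 -> int64; writer required)
  writer scores: unknown to reader
  R1 fires at active
  R1 fires at codes
  R1 fires at owner
  => forward verdict for Ticket: BREAKING, 3 violation(s)

backward: BREAKING [(owner, R1), (scores, R1)]; forward: BREAKING [(active, R1), (codes, R1), (owner, R1)]


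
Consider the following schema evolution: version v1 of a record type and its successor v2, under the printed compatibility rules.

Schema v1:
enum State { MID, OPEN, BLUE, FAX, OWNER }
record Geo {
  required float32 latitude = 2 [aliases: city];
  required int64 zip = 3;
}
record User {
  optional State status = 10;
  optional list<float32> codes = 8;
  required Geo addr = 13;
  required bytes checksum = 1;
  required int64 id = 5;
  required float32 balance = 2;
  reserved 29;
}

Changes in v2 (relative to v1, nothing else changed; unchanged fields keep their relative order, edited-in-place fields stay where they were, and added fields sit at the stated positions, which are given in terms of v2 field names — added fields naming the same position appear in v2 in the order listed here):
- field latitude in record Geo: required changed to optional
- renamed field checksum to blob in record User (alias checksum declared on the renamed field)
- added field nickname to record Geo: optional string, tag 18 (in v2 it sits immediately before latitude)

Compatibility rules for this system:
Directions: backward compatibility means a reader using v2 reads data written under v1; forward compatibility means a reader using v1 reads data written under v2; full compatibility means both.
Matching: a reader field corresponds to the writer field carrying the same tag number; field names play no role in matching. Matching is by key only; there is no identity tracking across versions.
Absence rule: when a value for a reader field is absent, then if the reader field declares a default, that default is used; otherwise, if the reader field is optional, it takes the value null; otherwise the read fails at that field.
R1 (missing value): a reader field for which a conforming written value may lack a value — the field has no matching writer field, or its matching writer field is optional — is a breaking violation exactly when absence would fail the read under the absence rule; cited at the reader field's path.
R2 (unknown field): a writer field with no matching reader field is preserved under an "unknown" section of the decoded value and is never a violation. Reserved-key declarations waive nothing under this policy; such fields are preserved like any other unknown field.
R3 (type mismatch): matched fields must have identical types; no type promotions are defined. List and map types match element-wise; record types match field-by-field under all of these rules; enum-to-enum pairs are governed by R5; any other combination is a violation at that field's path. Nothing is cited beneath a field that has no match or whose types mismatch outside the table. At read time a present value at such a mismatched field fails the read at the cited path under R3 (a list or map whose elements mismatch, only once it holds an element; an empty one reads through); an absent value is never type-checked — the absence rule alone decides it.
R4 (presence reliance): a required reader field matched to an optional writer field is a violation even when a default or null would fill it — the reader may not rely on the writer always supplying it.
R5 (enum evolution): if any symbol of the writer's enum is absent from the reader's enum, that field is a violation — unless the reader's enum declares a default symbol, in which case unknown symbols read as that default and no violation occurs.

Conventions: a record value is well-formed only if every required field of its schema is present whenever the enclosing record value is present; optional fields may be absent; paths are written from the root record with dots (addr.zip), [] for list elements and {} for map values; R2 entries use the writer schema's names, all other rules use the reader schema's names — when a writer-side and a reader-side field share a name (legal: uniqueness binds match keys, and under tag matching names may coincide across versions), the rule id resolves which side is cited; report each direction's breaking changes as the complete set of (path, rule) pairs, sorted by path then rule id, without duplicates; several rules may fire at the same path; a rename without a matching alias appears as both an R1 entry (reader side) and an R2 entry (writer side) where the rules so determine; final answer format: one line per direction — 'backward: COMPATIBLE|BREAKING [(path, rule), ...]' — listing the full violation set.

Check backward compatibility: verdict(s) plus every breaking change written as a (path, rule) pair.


backward: COMPATIBLE []

the writer's type comes first in each User pair
backward on User — v2 reading data written by v1:
  status: State -> State, writer optional; from status
  codes: list<float32> -> list<float32>, writer optional; from codes
  addr: Geo -> Geo, writer required; from addr
  blob: bytes -> bytes, writer required; from checksum
  id: int64 -> int64, writer required; from id
  balance: float32 -> float32, writer required; from balance
  addr.nickname has no writer counterpart
  addr.latitude: float32 -> float32, writer required; from addr.latitude
  addr.zip: int64 -> int64, writer required; from addr.zip
  nothing fires on User: backward is COMPATIBLE
diffs on User not affecting the asked answer:
  field latitude in record Geo: required changed to optional -> affects forward compatibility only, which is not asked
  renamed field checksum to blob in record User (alias checksum declared on the renamed field) -> no rule fires on it in User's dialect; the asked verdict holds
  added field nickname to record Geo: optional string, tag 18 (in v2 it sits immediately before latitude) -> no rule fires on it in User's dialect; the asked verdict holds


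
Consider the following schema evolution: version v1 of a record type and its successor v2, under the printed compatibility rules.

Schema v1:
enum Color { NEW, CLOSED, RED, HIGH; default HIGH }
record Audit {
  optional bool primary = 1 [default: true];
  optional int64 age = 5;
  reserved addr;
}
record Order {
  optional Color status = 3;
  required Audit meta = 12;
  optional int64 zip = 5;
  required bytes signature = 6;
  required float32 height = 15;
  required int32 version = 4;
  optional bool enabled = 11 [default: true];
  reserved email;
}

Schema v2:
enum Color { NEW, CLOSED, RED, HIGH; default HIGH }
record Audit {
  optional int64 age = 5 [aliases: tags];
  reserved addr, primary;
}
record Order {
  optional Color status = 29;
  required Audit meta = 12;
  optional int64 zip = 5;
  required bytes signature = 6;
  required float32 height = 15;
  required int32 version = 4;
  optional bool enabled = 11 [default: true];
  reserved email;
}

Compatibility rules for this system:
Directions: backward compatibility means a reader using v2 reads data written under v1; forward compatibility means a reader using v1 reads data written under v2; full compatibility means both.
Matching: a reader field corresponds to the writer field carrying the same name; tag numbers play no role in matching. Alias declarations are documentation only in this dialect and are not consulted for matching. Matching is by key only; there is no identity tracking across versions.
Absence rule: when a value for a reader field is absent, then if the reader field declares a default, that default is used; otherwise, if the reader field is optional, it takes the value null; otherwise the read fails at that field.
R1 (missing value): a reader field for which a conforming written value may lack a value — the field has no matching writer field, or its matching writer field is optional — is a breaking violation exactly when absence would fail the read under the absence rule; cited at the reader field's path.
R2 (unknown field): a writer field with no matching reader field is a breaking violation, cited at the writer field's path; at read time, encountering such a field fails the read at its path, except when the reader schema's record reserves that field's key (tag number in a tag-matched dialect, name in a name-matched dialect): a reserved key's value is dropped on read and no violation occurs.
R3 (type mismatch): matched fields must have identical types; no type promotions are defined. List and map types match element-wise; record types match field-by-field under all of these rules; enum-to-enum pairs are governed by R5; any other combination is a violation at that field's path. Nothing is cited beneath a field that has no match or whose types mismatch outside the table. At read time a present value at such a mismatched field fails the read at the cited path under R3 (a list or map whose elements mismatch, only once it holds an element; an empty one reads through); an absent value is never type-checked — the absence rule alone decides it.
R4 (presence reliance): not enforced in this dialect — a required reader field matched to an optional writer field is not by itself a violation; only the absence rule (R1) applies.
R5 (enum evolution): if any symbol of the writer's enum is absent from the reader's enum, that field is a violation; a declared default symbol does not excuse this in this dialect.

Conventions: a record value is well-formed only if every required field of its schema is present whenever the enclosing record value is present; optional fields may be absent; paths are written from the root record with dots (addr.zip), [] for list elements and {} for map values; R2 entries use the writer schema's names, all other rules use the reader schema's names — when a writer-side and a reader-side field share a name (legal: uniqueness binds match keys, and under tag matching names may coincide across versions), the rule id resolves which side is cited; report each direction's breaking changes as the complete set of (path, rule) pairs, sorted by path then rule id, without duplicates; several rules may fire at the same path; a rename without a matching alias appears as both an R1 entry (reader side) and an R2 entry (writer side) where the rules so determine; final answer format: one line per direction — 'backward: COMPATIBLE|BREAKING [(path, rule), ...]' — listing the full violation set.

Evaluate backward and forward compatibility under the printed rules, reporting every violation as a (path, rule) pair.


backward: COMPATIBLE []; forward: COMPATIBLE []

arrows below run writer -> reader for Order
backward pass over Order, reader schema v2, writer schema v1:
  Color -> Color, writer optional: status aligns to status
  Audit -> Audit, writer required: meta aligns to meta
  int64 -> int64, writer optional: zip aligns to zip
  bytes -> bytes, writer required: signature aligns to signature
  float32 -> float32, writer required: height aligns to height
  int32 -> int32, writer required: version aligns to version
  bool -> bool, writer optional: enabled aligns to enabled
  int64 -> int64, writer optional: meta.age aligns to meta.age
  meta.primary (writer side), unknown to reader
  => no violations; backward on Order: COMPATIBLE
forward pass over Order, reader schema v1, writer schema v2:
  Color -> Color, writer optional: status aligns to status
  Audit -> Audit, writer required: meta aligns to meta
  int64 -> int64, writer optional: zip aligns to zip
  bytes -> bytes, writer required: signature aligns to signature
  float32 -> float32, writer required: height aligns to height
  int32 -> int32, writer required: version aligns to version
  bool -> bool, writer optional: enabled aligns to enabled
  meta.primary: no writer-side match
  int64 -> int64, writer optional: meta.age aligns to meta.age
  => no violations; forward on Order: COMPATIBLE


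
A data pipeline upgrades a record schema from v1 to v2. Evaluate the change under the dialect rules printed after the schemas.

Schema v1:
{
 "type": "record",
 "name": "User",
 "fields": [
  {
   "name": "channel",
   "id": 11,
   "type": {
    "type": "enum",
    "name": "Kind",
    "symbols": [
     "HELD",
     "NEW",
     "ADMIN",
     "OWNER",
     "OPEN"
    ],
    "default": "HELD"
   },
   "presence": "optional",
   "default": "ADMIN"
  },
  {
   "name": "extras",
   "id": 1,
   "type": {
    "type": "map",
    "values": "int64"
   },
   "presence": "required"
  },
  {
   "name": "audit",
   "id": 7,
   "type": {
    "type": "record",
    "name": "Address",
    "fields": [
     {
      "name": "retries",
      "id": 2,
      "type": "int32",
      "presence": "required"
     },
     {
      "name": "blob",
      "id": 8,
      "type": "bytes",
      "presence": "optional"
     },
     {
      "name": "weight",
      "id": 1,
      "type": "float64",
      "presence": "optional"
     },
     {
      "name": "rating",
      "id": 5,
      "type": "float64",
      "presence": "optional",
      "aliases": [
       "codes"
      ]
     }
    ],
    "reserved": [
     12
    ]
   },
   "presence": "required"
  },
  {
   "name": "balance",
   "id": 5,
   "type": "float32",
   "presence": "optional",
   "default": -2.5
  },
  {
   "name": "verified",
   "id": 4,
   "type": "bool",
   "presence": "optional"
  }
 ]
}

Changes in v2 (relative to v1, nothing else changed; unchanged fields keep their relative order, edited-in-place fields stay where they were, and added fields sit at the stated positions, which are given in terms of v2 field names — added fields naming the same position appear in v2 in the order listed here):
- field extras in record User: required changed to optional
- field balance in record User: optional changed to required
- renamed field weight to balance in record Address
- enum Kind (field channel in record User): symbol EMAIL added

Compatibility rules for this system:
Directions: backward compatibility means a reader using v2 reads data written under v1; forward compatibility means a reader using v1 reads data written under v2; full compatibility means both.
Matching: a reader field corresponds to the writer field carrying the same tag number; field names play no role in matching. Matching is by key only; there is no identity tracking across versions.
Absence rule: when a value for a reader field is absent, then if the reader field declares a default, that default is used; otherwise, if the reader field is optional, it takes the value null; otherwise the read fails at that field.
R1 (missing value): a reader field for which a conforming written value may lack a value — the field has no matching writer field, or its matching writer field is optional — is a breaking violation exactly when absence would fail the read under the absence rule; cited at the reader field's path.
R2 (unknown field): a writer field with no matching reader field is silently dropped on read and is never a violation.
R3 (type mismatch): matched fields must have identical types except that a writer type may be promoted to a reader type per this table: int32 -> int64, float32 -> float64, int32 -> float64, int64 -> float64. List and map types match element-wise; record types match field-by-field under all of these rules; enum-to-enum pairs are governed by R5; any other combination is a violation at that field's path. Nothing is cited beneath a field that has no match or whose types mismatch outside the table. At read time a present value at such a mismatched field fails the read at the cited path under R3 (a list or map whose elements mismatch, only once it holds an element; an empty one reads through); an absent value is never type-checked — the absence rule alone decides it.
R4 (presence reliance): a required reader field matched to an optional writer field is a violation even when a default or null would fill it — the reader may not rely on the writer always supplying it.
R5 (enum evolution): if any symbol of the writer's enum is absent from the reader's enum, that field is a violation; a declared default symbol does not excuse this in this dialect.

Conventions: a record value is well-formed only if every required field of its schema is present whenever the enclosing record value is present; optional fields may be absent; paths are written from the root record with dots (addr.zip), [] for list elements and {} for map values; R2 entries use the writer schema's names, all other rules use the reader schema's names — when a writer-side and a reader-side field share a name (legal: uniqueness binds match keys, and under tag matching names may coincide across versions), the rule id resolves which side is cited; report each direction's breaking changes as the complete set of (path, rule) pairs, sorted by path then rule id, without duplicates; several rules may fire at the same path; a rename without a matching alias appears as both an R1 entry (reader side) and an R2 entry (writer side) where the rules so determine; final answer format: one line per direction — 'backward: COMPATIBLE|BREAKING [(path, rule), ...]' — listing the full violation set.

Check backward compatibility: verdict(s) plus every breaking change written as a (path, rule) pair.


backward: BREAKING [(balance, R4)]

in User below, arrows point writer -> reader
backward pass over User, reader schema v2, writer schema v1:
  channel: Kind -> Kind, writer optional; from channel
  extras: map<string, int64> -> map<string, int64>, writer required; from extras
  audit: Address -> Address, writer required; from audit
  balance: float32 -> float32, writer optional; from balance
  verified: bool -> bool, writer optional; from verified
  audit.retries: int32 -> int32, writer required; from audit.retries
  audit.blob: bytes -> bytes, writer optional; from audit.blob
  audit.balance: float64 -> float64, writer optional; from audit.weight
  audit.rating: float64 -> float64, writer optional; from audit.rating
  R4 fires at balance
  => backward verdict for User: BREAKING, 1 violation(s)
ruling out the remaining User differences:
  field extras in record User: required changed to optional -> its effect on User is confined to the forward direction, not asked
  renamed field weight to balance in record Address -> fires no rule on User, leaving the asked answer as it is
  enum Kind (field channel in record User): symbol EMAIL added -> its effect on User is confined to the forward direction, not asked
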